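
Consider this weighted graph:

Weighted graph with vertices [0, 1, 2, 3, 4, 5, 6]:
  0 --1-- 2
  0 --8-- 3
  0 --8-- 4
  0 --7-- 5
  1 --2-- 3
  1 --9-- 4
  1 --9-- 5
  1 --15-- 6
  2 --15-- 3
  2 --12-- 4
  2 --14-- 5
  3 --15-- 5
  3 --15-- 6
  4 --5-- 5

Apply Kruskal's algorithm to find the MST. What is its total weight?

Applying Kruskal's algorithm (sort edges by weight, add if no cycle):
  Add (0,2) w=1
  Add (1,3) w=2
  Add (4,5) w=5
  Add (0,5) w=7
  Skip (0,4) w=8 (creates cycle)
  Add (0,3) w=8
  Skip (1,5) w=9 (creates cycle)
  Skip (1,4) w=9 (creates cycle)
  Skip (2,4) w=12 (creates cycle)
  Skip (2,5) w=14 (creates cycle)
  Add (1,6) w=15
  Skip (2,3) w=15 (creates cycle)
  Skip (3,6) w=15 (creates cycle)
  Skip (3,5) w=15 (creates cycle)
MST weight = 38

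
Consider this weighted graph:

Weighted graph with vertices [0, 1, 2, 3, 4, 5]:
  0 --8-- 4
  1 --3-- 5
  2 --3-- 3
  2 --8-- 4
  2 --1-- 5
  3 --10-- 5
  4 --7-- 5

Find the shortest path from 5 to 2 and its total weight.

Using Dijkstra's algorithm from vertex 5:
Shortest path: 5 -> 2
Total weight: 1 = 1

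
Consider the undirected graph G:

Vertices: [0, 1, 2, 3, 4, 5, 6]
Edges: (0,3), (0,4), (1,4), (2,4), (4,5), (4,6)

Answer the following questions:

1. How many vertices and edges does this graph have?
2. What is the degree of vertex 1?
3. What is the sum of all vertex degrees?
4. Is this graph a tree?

Count: 7 vertices, 6 edges.
Vertex 1 has neighbors [4], degree = 1.
Handshaking lemma: 2 * 6 = 12.
A graph is a tree iff it is connected and has exactly n-1 edges. This graph is connected (all 7 vertices in one component) and has 7-1 = 6 edges. It is a tree.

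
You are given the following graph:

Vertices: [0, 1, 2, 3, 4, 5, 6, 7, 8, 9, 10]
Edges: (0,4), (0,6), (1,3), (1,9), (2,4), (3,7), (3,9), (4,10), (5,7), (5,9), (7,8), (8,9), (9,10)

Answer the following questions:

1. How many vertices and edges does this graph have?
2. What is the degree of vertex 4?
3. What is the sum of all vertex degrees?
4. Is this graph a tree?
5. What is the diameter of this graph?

Count: 11 vertices, 13 edges.
Vertex 4 has neighbors [0, 2, 10], degree = 3.
Handshaking lemma: 2 * 13 = 26.
A tree on 11 vertices has 10 edges. This graph has 13 edges (3 extra). Not a tree.
Diameter (longest shortest path) = 6.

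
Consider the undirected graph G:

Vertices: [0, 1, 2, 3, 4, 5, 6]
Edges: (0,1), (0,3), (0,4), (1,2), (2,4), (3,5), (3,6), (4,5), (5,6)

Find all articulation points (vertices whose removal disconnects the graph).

No articulation points. The graph is biconnected.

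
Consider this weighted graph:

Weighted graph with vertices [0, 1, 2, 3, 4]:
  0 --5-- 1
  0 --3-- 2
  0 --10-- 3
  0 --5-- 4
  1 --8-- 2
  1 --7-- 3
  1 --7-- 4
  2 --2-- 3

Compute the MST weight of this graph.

Applying Kruskal's algorithm (sort edges by weight, add if no cycle):
  Add (2,3) w=2
  Add (0,2) w=3
  Add (0,1) w=5
  Add (0,4) w=5
  Skip (1,3) w=7 (creates cycle)
  Skip (1,4) w=7 (creates cycle)
  Skip (1,2) w=8 (creates cycle)
  Skip (0,3) w=10 (creates cycle)
MST weight = 15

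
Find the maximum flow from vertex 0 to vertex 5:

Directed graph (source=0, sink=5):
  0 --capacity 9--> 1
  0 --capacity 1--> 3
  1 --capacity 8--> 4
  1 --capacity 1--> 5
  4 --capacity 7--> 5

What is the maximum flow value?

Computing max flow:
  Flow on (0->1): 8/9
  Flow on (1->4): 7/8
  Flow on (1->5): 1/1
  Flow on (4->5): 7/7
Maximum flow = 8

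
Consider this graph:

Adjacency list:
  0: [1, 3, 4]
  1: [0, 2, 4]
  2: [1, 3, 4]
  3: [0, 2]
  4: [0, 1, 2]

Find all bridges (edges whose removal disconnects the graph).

No bridges found. The graph is 2-edge-connected (no single edge removal disconnects it).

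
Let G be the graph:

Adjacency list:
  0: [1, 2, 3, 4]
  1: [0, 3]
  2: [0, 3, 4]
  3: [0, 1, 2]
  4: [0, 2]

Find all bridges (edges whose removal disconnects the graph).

No bridges found. The graph is 2-edge-connected (no single edge removal disconnects it).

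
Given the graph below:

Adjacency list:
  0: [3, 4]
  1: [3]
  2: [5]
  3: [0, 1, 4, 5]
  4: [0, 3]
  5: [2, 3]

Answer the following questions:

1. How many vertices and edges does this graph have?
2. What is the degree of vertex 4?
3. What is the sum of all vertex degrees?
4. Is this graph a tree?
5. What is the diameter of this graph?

Count: 6 vertices, 6 edges.
Vertex 4 has neighbors [0, 3], degree = 2.
Handshaking lemma: 2 * 6 = 12.
A tree on 6 vertices has 5 edges. This graph has 6 edges (1 extra). Not a tree.
Diameter (longest shortest path) = 3.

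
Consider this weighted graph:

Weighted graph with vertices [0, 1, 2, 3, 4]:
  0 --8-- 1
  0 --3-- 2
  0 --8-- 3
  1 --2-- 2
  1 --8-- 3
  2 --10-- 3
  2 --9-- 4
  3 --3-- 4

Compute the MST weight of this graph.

Applying Kruskal's algorithm (sort edges by weight, add if no cycle):
  Add (1,2) w=2
  Add (0,2) w=3
  Add (3,4) w=3
  Skip (0,1) w=8 (creates cycle)
  Add (0,3) w=8
  Skip (1,3) w=8 (creates cycle)
  Skip (2,4) w=9 (creates cycle)
  Skip (2,3) w=10 (creates cycle)
MST weight = 16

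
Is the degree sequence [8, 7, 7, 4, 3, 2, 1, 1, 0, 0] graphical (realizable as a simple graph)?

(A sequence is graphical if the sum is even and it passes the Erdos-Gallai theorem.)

Sum of degrees = 33. Sum is odd, so the sequence is NOT graphical.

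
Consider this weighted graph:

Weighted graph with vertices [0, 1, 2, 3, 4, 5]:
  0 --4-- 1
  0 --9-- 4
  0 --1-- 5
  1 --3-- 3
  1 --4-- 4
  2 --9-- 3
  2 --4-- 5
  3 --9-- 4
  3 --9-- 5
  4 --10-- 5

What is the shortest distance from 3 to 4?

Using Dijkstra's algorithm from vertex 3:
Shortest path: 3 -> 1 -> 4
Total weight: 3 + 4 = 7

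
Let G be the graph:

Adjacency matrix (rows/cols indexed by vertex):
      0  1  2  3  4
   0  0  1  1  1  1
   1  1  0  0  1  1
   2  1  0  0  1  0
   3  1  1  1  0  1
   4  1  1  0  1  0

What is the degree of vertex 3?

Vertex 3 has neighbors [0, 1, 2, 4], so deg(3) = 4.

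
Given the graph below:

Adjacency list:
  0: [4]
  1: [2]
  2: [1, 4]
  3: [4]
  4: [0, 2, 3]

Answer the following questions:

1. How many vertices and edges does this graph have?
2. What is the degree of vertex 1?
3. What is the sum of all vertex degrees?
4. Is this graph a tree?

Count: 5 vertices, 4 edges.
Vertex 1 has neighbors [2], degree = 1.
Handshaking lemma: 2 * 4 = 8.
A graph is a tree iff it is connected and has exactly n-1 edges. This graph is connected (all 5 vertices in one component) and has 5-1 = 4 edges. It is a tree.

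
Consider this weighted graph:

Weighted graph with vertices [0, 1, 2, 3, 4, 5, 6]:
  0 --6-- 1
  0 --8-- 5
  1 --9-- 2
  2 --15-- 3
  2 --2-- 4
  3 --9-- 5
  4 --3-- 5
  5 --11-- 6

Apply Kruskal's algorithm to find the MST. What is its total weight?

Applying Kruskal's algorithm (sort edges by weight, add if no cycle):
  Add (2,4) w=2
  Add (4,5) w=3
  Add (0,1) w=6
  Add (0,5) w=8
  Skip (1,2) w=9 (creates cycle)
  Add (3,5) w=9
  Add (5,6) w=11
  Skip (2,3) w=15 (creates cycle)
MST weight = 39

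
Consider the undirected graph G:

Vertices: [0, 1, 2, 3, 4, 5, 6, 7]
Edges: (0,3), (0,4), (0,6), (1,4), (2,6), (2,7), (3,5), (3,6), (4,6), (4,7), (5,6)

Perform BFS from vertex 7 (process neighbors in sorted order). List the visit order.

BFS from vertex 7 (neighbors processed in ascending order):
Visit order: 7, 2, 4, 6, 0, 1, 3, 5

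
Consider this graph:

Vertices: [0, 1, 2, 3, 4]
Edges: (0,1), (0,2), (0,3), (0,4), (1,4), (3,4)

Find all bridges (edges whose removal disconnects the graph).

A bridge is an edge whose removal increases the number of connected components.
Bridges found: (0,2)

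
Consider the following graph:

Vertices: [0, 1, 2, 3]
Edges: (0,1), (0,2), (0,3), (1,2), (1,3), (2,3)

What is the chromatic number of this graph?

The graph has a maximum clique of size 4 (lower bound on chromatic number).
A valid 4-coloring: {0: 0, 1: 1, 2: 2, 3: 3}.
Chromatic number = 4.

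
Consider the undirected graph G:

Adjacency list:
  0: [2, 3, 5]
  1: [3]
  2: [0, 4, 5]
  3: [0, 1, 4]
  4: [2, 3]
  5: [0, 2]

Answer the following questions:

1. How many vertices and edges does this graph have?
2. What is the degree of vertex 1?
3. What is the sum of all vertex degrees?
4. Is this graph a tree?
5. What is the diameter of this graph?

Count: 6 vertices, 7 edges.
Vertex 1 has neighbors [3], degree = 1.
Handshaking lemma: 2 * 7 = 14.
A tree on 6 vertices has 5 edges. This graph has 7 edges (2 extra). Not a tree.
Diameter (longest shortest path) = 3.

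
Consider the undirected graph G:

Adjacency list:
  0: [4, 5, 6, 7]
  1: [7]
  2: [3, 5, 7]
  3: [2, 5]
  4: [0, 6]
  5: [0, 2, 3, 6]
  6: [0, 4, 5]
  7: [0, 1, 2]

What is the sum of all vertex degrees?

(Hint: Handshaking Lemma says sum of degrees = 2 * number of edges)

Count edges: 11 edges.
By Handshaking Lemma: sum of degrees = 2 * 11 = 22.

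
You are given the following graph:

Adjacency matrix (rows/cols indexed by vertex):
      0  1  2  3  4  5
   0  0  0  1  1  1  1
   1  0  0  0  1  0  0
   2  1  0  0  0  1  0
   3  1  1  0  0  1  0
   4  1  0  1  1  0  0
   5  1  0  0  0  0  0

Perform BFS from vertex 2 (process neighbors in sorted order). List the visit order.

BFS from vertex 2 (neighbors processed in ascending order):
Visit order: 2, 0, 4, 3, 5, 1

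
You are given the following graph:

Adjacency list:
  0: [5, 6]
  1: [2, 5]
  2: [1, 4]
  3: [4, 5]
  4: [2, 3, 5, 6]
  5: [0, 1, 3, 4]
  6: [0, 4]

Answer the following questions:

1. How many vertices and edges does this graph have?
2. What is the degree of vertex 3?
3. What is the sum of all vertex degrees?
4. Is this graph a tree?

Count: 7 vertices, 9 edges.
Vertex 3 has neighbors [4, 5], degree = 2.
Handshaking lemma: 2 * 9 = 18.
A tree on 7 vertices has 6 edges. This graph has 9 edges (3 extra). Not a tree.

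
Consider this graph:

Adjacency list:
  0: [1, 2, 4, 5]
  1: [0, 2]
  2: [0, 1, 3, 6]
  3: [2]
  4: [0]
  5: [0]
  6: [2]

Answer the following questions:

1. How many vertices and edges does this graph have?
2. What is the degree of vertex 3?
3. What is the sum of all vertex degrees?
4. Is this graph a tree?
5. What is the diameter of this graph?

Count: 7 vertices, 7 edges.
Vertex 3 has neighbors [2], degree = 1.
Handshaking lemma: 2 * 7 = 14.
A tree on 7 vertices has 6 edges. This graph has 7 edges (1 extra). Not a tree.
Diameter (longest shortest path) = 3.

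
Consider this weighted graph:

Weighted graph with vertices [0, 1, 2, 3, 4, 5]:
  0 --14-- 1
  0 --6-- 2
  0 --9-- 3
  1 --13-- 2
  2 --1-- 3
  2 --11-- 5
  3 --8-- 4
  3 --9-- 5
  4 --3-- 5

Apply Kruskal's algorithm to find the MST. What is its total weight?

Applying Kruskal's algorithm (sort edges by weight, add if no cycle):
  Add (2,3) w=1
  Add (4,5) w=3
  Add (0,2) w=6
  Add (3,4) w=8
  Skip (0,3) w=9 (creates cycle)
  Skip (3,5) w=9 (creates cycle)
  Skip (2,5) w=11 (creates cycle)
  Add (1,2) w=13
  Skip (0,1) w=14 (creates cycle)
MST weight = 31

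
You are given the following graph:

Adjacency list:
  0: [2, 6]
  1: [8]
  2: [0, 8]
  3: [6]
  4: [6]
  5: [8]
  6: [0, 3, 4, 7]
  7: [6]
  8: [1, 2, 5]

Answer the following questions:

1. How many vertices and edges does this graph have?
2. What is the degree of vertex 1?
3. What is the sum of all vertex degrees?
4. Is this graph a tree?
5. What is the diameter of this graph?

Count: 9 vertices, 8 edges.
Vertex 1 has neighbors [8], degree = 1.
Handshaking lemma: 2 * 8 = 16.
A graph is a tree iff it is connected and has exactly n-1 edges. This graph is connected (all 9 vertices in one component) and has 9-1 = 8 edges. It is a tree.
Diameter (longest shortest path) = 5.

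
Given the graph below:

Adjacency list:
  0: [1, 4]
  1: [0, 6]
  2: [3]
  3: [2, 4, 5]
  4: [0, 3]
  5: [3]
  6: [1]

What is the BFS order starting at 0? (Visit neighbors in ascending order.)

BFS from vertex 0 (neighbors processed in ascending order):
Visit order: 0, 1, 4, 6, 3, 2, 5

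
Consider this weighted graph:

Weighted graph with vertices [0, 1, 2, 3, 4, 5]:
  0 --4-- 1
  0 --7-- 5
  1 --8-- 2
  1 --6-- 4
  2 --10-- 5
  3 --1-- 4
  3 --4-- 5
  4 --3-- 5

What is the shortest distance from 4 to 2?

Using Dijkstra's algorithm from vertex 4:
Shortest path: 4 -> 5 -> 2
Total weight: 3 + 10 = 13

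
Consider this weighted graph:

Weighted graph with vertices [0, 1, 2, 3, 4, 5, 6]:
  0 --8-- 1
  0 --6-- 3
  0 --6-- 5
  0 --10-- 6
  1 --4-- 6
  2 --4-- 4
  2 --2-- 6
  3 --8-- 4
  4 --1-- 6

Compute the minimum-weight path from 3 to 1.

Using Dijkstra's algorithm from vertex 3:
Shortest path: 3 -> 4 -> 6 -> 1
Total weight: 8 + 1 + 4 = 13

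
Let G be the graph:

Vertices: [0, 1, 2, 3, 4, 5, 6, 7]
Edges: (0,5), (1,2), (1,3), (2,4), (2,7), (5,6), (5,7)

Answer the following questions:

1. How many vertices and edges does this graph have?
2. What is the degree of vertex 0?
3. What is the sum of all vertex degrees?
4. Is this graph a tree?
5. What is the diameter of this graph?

Count: 8 vertices, 7 edges.
Vertex 0 has neighbors [5], degree = 1.
Handshaking lemma: 2 * 7 = 14.
A graph is a tree iff it is connected and has exactly n-1 edges. This graph is connected (all 8 vertices in one component) and has 8-1 = 7 edges. It is a tree.
Diameter (longest shortest path) = 5.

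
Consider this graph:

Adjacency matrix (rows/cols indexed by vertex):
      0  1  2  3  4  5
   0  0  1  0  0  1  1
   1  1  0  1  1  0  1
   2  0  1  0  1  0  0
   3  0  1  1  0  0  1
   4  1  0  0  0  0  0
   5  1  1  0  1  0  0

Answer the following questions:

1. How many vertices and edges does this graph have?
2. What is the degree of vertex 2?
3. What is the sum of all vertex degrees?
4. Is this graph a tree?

Count: 6 vertices, 8 edges.
Vertex 2 has neighbors [1, 3], degree = 2.
Handshaking lemma: 2 * 8 = 16.
A tree on 6 vertices has 5 edges. This graph has 8 edges (3 extra). Not a tree.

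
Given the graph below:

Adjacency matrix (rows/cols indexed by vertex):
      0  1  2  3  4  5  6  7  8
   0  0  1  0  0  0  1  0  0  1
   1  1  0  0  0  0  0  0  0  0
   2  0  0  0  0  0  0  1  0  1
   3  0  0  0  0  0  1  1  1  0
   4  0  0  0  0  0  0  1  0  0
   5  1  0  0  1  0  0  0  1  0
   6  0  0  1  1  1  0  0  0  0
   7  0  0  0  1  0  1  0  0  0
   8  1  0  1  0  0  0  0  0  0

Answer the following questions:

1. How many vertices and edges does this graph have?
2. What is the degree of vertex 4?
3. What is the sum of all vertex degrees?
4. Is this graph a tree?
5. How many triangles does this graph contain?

Count: 9 vertices, 10 edges.
Vertex 4 has neighbors [6], degree = 1.
Handshaking lemma: 2 * 10 = 20.
A tree on 9 vertices has 8 edges. This graph has 10 edges (2 extra). Not a tree.
Number of triangles = 1.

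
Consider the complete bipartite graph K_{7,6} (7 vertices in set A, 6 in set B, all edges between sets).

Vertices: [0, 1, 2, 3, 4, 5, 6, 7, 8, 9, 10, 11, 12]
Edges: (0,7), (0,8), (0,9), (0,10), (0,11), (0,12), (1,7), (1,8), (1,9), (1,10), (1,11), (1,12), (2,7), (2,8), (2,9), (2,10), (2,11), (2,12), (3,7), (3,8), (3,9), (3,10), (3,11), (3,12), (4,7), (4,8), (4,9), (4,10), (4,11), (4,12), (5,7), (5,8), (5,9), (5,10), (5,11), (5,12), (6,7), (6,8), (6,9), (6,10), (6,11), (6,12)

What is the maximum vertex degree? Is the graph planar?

Set-A vertices have degree 6; set-B vertices have degree 7. Maximum degree = max(7,6) = 7.
K_{7,6} contains K_{3,3} as a subgraph (since both sides have >= 3 vertices); by Kuratowski's theorem it is not planar.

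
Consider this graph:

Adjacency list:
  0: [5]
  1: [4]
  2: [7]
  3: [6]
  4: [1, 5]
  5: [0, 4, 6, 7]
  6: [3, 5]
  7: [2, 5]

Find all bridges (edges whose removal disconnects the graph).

A bridge is an edge whose removal increases the number of connected components.
Bridges found: (0,5), (1,4), (2,7), (3,6), (4,5), (5,6), (5,7)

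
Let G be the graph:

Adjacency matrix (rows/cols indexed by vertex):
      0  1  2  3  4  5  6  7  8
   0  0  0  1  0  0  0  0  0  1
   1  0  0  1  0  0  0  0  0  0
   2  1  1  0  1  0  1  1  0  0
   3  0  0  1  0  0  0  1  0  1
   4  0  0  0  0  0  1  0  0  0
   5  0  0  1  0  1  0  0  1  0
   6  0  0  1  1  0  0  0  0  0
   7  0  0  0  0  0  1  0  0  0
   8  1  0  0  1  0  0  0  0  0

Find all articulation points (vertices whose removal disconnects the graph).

An articulation point is a vertex whose removal disconnects the graph.
Articulation points: [2, 5]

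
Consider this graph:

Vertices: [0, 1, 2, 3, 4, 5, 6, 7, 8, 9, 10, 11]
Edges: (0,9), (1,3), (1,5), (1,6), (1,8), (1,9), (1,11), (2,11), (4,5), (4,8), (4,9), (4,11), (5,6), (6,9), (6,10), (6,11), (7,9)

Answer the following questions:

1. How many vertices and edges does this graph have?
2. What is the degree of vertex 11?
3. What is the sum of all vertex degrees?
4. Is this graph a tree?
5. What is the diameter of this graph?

Count: 12 vertices, 17 edges.
Vertex 11 has neighbors [1, 2, 4, 6], degree = 4.
Handshaking lemma: 2 * 17 = 34.
A tree on 12 vertices has 11 edges. This graph has 17 edges (6 extra). Not a tree.
Diameter (longest shortest path) = 4.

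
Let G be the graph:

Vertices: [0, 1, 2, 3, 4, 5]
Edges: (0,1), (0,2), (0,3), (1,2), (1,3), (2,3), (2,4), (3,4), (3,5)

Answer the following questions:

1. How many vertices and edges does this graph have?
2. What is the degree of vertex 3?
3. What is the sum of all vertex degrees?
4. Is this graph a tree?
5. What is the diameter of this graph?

Count: 6 vertices, 9 edges.
Vertex 3 has neighbors [0, 1, 2, 4, 5], degree = 5.
Handshaking lemma: 2 * 9 = 18.
A tree on 6 vertices has 5 edges. This graph has 9 edges (4 extra). Not a tree.
Diameter (longest shortest path) = 2.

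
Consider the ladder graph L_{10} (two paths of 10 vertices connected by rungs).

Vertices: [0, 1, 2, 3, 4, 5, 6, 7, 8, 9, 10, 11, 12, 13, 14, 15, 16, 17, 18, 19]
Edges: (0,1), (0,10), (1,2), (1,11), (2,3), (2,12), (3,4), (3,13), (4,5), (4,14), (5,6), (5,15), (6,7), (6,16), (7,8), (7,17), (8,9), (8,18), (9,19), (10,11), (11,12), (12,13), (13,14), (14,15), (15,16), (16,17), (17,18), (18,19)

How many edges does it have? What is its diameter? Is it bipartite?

Ladder graph L_{10}: 10 rungs + 2 * (10-1) path edges = 10 + 18 = 28 edges.
Diameter = 10.
Ladder graphs are bipartite (alternating coloring along each path).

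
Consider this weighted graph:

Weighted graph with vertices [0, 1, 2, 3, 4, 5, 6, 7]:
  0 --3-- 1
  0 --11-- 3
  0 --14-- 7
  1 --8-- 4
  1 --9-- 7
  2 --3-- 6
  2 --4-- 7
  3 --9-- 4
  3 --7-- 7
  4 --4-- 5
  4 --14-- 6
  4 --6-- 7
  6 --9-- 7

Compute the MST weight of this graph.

Applying Kruskal's algorithm (sort edges by weight, add if no cycle):
  Add (0,1) w=3
  Add (2,6) w=3
  Add (2,7) w=4
  Add (4,5) w=4
  Add (4,7) w=6
  Add (3,7) w=7
  Add (1,4) w=8
  Skip (1,7) w=9 (creates cycle)
  Skip (3,4) w=9 (creates cycle)
  Skip (6,7) w=9 (creates cycle)
  Skip (0,3) w=11 (creates cycle)
  Skip (0,7) w=14 (creates cycle)
  Skip (4,6) w=14 (creates cycle)
MST weight = 35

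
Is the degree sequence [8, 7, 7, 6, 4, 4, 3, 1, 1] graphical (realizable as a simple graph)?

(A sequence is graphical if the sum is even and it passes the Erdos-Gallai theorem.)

Sum of degrees = 41. Sum is odd, so the sequence is NOT graphical.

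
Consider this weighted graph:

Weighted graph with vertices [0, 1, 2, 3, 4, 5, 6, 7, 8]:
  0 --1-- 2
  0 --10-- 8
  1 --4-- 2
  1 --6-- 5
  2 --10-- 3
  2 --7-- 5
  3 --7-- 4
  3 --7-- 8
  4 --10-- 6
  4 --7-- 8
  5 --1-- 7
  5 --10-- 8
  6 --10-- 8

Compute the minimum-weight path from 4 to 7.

Using Dijkstra's algorithm from vertex 4:
Shortest path: 4 -> 8 -> 5 -> 7
Total weight: 7 + 10 + 1 = 18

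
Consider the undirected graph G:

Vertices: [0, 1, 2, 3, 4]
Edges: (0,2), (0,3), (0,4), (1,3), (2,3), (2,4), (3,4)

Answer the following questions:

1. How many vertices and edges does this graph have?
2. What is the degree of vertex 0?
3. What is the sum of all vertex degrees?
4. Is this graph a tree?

Count: 5 vertices, 7 edges.
Vertex 0 has neighbors [2, 3, 4], degree = 3.
Handshaking lemma: 2 * 7 = 14.
A tree on 5 vertices has 4 edges. This graph has 7 edges (3 extra). Not a tree.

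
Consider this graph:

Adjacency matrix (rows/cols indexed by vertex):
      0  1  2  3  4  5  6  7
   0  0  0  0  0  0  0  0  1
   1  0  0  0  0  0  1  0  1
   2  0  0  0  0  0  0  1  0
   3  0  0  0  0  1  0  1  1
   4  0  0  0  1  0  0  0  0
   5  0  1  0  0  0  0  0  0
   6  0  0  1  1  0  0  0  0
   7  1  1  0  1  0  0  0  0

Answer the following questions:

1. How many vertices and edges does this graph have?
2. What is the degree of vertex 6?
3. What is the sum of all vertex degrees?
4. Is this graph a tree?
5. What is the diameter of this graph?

Count: 8 vertices, 7 edges.
Vertex 6 has neighbors [2, 3], degree = 2.
Handshaking lemma: 2 * 7 = 14.
A graph is a tree iff it is connected and has exactly n-1 edges. This graph is connected (all 8 vertices in one component) and has 8-1 = 7 edges. It is a tree.
Diameter (longest shortest path) = 5.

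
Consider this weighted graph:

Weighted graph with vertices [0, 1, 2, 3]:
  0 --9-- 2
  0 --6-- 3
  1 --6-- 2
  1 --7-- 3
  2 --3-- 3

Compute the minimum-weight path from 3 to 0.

Using Dijkstra's algorithm from vertex 3:
Shortest path: 3 -> 0
Total weight: 6 = 6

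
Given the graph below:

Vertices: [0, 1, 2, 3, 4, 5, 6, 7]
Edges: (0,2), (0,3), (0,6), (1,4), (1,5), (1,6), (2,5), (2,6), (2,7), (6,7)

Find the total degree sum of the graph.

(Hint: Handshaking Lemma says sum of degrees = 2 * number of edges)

Count edges: 10 edges.
By Handshaking Lemma: sum of degrees = 2 * 10 = 20.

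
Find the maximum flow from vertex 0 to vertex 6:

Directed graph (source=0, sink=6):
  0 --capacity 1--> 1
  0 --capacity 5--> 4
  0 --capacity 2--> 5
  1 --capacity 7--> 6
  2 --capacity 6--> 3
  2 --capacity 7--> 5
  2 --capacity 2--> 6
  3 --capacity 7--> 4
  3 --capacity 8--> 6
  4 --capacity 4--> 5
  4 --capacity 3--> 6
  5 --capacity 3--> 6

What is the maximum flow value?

Computing max flow:
  Flow on (0->1): 1/1
  Flow on (0->4): 5/5
  Flow on (0->5): 1/2
  Flow on (1->6): 1/7
  Flow on (4->5): 2/4
  Flow on (4->6): 3/3
  Flow on (5->6): 3/3
Maximum flow = 7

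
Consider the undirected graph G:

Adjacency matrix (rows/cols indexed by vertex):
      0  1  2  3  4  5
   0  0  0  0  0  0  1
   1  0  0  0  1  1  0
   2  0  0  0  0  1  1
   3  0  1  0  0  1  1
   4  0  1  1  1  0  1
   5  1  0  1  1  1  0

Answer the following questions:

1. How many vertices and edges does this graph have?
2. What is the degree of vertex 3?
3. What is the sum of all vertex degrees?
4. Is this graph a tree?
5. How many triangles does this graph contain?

Count: 6 vertices, 8 edges.
Vertex 3 has neighbors [1, 4, 5], degree = 3.
Handshaking lemma: 2 * 8 = 16.
A tree on 6 vertices has 5 edges. This graph has 8 edges (3 extra). Not a tree.
Number of triangles = 3.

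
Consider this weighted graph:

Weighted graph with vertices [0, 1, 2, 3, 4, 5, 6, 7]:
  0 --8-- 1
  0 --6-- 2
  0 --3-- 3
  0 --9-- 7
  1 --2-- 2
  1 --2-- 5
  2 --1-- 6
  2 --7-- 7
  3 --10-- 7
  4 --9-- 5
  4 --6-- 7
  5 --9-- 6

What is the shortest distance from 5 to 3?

Using Dijkstra's algorithm from vertex 5:
Shortest path: 5 -> 1 -> 0 -> 3
Total weight: 2 + 8 + 3 = 13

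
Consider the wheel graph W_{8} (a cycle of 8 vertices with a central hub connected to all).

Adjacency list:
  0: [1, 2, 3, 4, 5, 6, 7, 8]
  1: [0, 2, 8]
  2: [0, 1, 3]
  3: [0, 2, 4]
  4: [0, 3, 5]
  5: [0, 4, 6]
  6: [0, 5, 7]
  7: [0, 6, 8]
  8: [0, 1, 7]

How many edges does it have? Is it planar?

Wheel graph W_{8}: 8 cycle edges + 8 spoke edges = 16 edges.
Total vertices: 9.
The graph is planar.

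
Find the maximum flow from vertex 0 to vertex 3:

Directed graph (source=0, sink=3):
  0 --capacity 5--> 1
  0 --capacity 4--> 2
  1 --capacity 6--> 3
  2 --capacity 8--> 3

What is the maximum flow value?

Computing max flow:
  Flow on (0->1): 5/5
  Flow on (0->2): 4/4
  Flow on (1->3): 5/6
  Flow on (2->3): 4/8
Maximum flow = 9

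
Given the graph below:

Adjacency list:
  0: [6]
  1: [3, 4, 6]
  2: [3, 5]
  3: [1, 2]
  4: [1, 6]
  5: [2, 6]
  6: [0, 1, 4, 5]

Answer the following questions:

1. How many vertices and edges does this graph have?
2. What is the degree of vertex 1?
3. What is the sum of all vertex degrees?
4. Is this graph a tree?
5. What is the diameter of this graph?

Count: 7 vertices, 8 edges.
Vertex 1 has neighbors [3, 4, 6], degree = 3.
Handshaking lemma: 2 * 8 = 16.
A tree on 7 vertices has 6 edges. This graph has 8 edges (2 extra). Not a tree.
Diameter (longest shortest path) = 3.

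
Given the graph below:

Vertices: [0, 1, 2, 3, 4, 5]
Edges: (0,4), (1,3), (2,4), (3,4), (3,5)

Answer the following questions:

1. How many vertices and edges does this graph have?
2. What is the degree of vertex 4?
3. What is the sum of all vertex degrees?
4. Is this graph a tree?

Count: 6 vertices, 5 edges.
Vertex 4 has neighbors [0, 2, 3], degree = 3.
Handshaking lemma: 2 * 5 = 10.
A graph is a tree iff it is connected and has exactly n-1 edges. This graph is connected (all 6 vertices in one component) and has 6-1 = 5 edges. It is a tree.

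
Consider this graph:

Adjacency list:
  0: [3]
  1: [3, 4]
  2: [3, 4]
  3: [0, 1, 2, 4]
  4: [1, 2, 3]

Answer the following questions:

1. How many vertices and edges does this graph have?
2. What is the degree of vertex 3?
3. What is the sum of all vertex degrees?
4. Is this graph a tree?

Count: 5 vertices, 6 edges.
Vertex 3 has neighbors [0, 1, 2, 4], degree = 4.
Handshaking lemma: 2 * 6 = 12.
A tree on 5 vertices has 4 edges. This graph has 6 edges (2 extra). Not a tree.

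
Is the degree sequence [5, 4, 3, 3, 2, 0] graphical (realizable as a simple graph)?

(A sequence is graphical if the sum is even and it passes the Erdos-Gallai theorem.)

Sum of degrees = 17. Sum is odd, so the sequence is NOT graphical.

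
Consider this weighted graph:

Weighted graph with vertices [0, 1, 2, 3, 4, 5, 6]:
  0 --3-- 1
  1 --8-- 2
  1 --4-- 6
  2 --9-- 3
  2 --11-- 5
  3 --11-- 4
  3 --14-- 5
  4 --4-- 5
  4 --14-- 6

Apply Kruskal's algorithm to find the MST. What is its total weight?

Applying Kruskal's algorithm (sort edges by weight, add if no cycle):
  Add (0,1) w=3
  Add (1,6) w=4
  Add (4,5) w=4
  Add (1,2) w=8
  Add (2,3) w=9
  Add (2,5) w=11
  Skip (3,4) w=11 (creates cycle)
  Skip (3,5) w=14 (creates cycle)
  Skip (4,6) w=14 (creates cycle)
MST weight = 39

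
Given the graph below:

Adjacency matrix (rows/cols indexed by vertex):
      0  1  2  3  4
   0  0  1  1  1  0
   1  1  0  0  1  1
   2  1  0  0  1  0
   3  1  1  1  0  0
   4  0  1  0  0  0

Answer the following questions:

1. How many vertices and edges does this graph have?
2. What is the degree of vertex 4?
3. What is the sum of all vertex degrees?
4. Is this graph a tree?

Count: 5 vertices, 6 edges.
Vertex 4 has neighbors [1], degree = 1.
Handshaking lemma: 2 * 6 = 12.
A tree on 5 vertices has 4 edges. This graph has 6 edges (2 extra). Not a tree.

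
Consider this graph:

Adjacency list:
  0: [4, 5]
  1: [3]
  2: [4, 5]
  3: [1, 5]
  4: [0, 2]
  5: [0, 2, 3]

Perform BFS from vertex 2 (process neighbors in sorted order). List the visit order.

BFS from vertex 2 (neighbors processed in ascending order):
Visit order: 2, 4, 5, 0, 3, 1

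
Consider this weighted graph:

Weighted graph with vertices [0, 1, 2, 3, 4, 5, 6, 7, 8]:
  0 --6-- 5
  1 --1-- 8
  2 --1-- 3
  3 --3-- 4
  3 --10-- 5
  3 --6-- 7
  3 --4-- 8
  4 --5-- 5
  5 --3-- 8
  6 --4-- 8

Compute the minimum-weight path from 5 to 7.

Using Dijkstra's algorithm from vertex 5:
Shortest path: 5 -> 8 -> 3 -> 7
Total weight: 3 + 4 + 6 = 13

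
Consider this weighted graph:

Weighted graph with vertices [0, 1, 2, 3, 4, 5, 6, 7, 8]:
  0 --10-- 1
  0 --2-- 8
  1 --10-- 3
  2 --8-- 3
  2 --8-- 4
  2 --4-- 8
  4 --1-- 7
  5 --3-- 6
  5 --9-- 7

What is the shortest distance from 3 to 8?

Using Dijkstra's algorithm from vertex 3:
Shortest path: 3 -> 2 -> 8
Total weight: 8 + 4 = 12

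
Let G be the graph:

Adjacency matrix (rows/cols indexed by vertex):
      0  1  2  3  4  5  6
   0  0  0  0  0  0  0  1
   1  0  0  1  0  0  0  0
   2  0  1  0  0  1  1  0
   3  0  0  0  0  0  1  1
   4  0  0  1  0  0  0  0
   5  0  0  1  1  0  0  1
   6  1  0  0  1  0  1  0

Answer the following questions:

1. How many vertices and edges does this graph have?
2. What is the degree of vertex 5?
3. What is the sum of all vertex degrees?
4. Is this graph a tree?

Count: 7 vertices, 7 edges.
Vertex 5 has neighbors [2, 3, 6], degree = 3.
Handshaking lemma: 2 * 7 = 14.
A tree on 7 vertices has 6 edges. This graph has 7 edges (1 extra). Not a tree.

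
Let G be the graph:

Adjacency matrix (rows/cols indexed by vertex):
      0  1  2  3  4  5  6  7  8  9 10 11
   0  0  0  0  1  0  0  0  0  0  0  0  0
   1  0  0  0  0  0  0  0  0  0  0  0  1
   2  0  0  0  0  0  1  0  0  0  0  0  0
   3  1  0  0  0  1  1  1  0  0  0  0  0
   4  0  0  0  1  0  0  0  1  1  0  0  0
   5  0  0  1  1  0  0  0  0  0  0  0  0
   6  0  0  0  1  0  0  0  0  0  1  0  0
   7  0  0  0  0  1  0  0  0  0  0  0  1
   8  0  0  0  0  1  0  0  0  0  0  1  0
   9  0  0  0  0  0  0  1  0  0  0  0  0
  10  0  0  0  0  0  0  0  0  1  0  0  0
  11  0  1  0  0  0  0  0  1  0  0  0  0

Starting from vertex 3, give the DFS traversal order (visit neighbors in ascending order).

DFS from vertex 3 (neighbors processed in ascending order):
Visit order: 3, 0, 4, 7, 11, 1, 8, 10, 5, 2, 6, 9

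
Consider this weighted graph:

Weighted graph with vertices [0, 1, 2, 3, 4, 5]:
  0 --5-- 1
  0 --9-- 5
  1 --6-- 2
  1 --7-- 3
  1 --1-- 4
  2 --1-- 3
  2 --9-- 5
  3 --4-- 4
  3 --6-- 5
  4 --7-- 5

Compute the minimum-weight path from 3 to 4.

Using Dijkstra's algorithm from vertex 3:
Shortest path: 3 -> 4
Total weight: 4 = 4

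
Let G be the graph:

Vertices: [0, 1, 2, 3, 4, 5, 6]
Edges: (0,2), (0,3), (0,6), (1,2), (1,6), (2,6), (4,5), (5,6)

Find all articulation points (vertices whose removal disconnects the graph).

An articulation point is a vertex whose removal disconnects the graph.
Articulation points: [0, 5, 6]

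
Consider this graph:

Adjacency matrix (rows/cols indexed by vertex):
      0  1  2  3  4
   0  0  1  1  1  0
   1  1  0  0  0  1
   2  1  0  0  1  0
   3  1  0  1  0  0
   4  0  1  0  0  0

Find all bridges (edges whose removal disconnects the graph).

A bridge is an edge whose removal increases the number of connected components.
Bridges found: (0,1), (1,4)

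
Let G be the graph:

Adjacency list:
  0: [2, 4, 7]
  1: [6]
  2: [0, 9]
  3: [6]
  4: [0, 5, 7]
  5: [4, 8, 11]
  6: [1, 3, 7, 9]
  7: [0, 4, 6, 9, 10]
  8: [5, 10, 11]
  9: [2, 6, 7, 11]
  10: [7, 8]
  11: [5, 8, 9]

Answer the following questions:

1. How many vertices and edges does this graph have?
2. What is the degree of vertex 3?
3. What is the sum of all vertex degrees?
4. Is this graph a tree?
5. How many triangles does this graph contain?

Count: 12 vertices, 17 edges.
Vertex 3 has neighbors [6], degree = 1.
Handshaking lemma: 2 * 17 = 34.
A tree on 12 vertices has 11 edges. This graph has 17 edges (6 extra). Not a tree.
Number of triangles = 3.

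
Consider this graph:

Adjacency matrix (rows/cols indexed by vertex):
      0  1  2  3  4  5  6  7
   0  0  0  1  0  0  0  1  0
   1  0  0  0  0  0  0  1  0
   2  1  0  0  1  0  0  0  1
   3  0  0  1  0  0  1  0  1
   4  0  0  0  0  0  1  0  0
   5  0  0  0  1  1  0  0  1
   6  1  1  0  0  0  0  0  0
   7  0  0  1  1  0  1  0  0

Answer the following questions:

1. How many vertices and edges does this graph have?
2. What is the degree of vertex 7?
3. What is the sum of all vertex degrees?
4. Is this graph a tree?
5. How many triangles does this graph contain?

Count: 8 vertices, 9 edges.
Vertex 7 has neighbors [2, 3, 5], degree = 3.
Handshaking lemma: 2 * 9 = 18.
A tree on 8 vertices has 7 edges. This graph has 9 edges (2 extra). Not a tree.
Number of triangles = 2.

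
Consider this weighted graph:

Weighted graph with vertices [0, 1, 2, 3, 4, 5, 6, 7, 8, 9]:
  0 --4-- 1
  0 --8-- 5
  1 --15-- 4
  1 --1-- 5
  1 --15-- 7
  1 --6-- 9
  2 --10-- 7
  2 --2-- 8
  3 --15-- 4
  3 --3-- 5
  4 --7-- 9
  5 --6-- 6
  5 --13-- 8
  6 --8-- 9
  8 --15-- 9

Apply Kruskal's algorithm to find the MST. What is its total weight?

Applying Kruskal's algorithm (sort edges by weight, add if no cycle):
  Add (1,5) w=1
  Add (2,8) w=2
  Add (3,5) w=3
  Add (0,1) w=4
  Add (1,9) w=6
  Add (5,6) w=6
  Add (4,9) w=7
  Skip (0,5) w=8 (creates cycle)
  Skip (6,9) w=8 (creates cycle)
  Add (2,7) w=10
  Add (5,8) w=13
  Skip (1,4) w=15 (creates cycle)
  Skip (1,7) w=15 (creates cycle)
  Skip (3,4) w=15 (creates cycle)
  Skip (8,9) w=15 (creates cycle)
MST weight = 52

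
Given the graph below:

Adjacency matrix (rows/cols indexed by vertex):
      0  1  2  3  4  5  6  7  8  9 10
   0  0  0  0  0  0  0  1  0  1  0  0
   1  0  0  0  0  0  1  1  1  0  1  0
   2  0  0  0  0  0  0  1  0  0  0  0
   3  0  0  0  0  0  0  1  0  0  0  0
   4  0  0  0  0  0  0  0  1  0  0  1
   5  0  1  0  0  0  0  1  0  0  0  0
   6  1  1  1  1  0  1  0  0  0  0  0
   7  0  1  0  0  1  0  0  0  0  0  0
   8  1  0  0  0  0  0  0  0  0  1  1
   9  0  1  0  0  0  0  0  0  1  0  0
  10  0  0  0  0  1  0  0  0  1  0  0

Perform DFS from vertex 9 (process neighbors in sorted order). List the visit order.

DFS from vertex 9 (neighbors processed in ascending order):
Visit order: 9, 1, 5, 6, 0, 8, 10, 4, 7, 2, 3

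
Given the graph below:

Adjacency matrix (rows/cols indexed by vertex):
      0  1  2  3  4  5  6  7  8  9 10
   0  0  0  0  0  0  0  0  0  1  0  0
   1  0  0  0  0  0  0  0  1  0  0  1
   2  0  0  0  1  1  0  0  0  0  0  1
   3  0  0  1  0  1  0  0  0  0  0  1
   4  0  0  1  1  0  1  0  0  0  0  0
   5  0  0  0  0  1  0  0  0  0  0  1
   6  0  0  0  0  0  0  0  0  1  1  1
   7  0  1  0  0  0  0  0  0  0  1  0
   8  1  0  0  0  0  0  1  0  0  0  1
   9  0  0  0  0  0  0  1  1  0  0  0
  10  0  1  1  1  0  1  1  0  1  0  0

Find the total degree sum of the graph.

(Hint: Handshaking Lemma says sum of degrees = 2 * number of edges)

Count edges: 15 edges.
By Handshaking Lemma: sum of degrees = 2 * 15 = 30.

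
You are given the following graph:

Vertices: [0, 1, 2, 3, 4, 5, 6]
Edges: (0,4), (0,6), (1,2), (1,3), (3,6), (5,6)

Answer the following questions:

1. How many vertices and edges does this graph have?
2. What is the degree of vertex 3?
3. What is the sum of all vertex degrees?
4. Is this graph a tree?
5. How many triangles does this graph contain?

Count: 7 vertices, 6 edges.
Vertex 3 has neighbors [1, 6], degree = 2.
Handshaking lemma: 2 * 6 = 12.
A graph is a tree iff it is connected and has exactly n-1 edges. This graph is connected (all 7 vertices in one component) and has 7-1 = 6 edges. It is a tree.
Number of triangles = 0.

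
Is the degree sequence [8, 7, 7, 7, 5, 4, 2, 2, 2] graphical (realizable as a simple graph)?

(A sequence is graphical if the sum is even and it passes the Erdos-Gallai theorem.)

Sum of degrees = 44. Sum is even but fails Erdos-Gallai. The sequence is NOT graphical.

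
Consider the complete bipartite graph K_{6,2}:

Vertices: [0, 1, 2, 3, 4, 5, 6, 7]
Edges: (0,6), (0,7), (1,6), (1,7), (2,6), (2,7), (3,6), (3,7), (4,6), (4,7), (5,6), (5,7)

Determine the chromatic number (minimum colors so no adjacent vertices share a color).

K_{6,2} is bipartite: vertices split into two independent sets of size 6 and 2.
Color one set 0, the other 1. No adjacent vertices share a color.
Chromatic number = 2.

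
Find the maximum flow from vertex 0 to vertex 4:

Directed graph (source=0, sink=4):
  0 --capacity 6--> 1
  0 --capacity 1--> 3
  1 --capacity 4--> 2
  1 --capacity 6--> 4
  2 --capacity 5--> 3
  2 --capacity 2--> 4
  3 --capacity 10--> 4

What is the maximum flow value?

Computing max flow:
  Flow on (0->1): 6/6
  Flow on (0->3): 1/1
  Flow on (1->4): 6/6
  Flow on (3->4): 1/10
Maximum flow = 7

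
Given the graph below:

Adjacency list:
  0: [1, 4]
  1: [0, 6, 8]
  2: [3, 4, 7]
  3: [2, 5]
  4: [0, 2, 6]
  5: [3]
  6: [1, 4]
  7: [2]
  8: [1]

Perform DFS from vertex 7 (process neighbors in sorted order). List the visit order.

DFS from vertex 7 (neighbors processed in ascending order):
Visit order: 7, 2, 3, 5, 4, 0, 1, 6, 8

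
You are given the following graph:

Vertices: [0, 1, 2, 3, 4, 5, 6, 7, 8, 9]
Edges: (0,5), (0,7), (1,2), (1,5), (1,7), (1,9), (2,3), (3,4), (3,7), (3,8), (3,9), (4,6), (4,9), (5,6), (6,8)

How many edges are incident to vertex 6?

Vertex 6 has neighbors [4, 5, 8], so deg(6) = 3.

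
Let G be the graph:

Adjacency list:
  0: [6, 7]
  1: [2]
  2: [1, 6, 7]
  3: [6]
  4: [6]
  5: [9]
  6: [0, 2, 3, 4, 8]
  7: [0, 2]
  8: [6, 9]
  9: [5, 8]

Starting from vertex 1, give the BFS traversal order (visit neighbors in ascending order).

BFS from vertex 1 (neighbors processed in ascending order):
Visit order: 1, 2, 6, 7, 0, 3, 4, 8, 9, 5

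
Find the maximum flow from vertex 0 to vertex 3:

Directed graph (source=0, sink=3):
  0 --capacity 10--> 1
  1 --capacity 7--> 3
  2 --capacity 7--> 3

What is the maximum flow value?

Computing max flow:
  Flow on (0->1): 7/10
  Flow on (1->3): 7/7
Maximum flow = 7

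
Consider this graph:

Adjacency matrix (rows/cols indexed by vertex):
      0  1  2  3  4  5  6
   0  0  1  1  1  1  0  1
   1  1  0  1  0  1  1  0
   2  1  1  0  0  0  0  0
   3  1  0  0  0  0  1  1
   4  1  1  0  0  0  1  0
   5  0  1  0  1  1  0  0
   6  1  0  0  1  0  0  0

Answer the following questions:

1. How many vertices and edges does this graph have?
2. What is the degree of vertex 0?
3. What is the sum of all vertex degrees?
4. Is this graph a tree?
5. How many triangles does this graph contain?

Count: 7 vertices, 11 edges.
Vertex 0 has neighbors [1, 2, 3, 4, 6], degree = 5.
Handshaking lemma: 2 * 11 = 22.
A tree on 7 vertices has 6 edges. This graph has 11 edges (5 extra). Not a tree.
Number of triangles = 4.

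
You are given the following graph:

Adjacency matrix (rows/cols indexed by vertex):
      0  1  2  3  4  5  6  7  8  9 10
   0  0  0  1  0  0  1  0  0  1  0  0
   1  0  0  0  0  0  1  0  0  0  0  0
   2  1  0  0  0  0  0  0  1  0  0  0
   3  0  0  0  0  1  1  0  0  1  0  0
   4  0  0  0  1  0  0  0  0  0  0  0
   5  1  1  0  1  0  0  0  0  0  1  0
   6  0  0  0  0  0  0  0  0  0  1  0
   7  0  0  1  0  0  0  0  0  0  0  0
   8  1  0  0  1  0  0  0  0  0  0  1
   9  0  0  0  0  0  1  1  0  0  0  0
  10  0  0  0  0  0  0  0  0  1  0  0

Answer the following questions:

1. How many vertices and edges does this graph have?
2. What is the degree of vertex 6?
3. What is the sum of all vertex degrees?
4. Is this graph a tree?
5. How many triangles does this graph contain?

Count: 11 vertices, 11 edges.
Vertex 6 has neighbors [9], degree = 1.
Handshaking lemma: 2 * 11 = 22.
A tree on 11 vertices has 10 edges. This graph has 11 edges (1 extra). Not a tree.
Number of triangles = 0.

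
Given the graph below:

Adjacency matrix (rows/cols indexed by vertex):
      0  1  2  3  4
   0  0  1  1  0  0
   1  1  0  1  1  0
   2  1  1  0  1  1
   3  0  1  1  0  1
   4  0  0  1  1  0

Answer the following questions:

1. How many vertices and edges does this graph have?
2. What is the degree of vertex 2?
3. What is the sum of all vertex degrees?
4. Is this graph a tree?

Count: 5 vertices, 7 edges.
Vertex 2 has neighbors [0, 1, 3, 4], degree = 4.
Handshaking lemma: 2 * 7 = 14.
A tree on 5 vertices has 4 edges. This graph has 7 edges (3 extra). Not a tree.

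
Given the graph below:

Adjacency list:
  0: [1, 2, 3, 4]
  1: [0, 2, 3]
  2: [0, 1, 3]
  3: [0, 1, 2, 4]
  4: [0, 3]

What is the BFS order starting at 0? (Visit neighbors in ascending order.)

BFS from vertex 0 (neighbors processed in ascending order):
Visit order: 0, 1, 2, 3, 4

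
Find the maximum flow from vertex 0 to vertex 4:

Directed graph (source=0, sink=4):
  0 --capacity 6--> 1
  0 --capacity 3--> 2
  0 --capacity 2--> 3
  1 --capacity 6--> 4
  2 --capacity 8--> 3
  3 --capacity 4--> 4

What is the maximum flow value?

Computing max flow:
  Flow on (0->1): 6/6
  Flow on (0->2): 2/3
  Flow on (0->3): 2/2
  Flow on (1->4): 6/6
  Flow on (2->3): 2/8
  Flow on (3->4): 4/4
Maximum flow = 10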